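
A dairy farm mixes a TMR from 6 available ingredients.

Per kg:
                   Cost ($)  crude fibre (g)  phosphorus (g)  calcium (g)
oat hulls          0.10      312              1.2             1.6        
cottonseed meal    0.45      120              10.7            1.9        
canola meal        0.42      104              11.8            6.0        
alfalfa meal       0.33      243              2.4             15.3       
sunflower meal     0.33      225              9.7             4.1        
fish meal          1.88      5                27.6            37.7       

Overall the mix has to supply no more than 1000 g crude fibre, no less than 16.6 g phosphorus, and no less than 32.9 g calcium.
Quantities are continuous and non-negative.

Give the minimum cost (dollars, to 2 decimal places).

Set it up as a linear program. Let x1 = kg of oat hulls, x2 = kg of cottonseed meal, x3 = kg of canola meal, x4 = kg of alfalfa meal, x5 = kg of sunflower meal, x6 = kg of fish meal.
min 0.1x1 + 0.45x2 + 0.42x3 + 0.33x4 + 0.33x5 + 1.88x6 with:
  312x1 + 120x2 + 104x3 + 243x4 + 225x5 + 5x6 ≤ 1000   (crude fibre)
  1.2x1 + 10.7x2 + 11.8x3 + 2.4x4 + 9.7x5 + 27.6x6 ≥ 16.6   (phosphorus)
  1.6x1 + 1.9x2 + 6x3 + 15.3x4 + 4.1x5 + 37.7x6 ≥ 32.9   (calcium)
  x1, x2, x3, x4, x5, x6 ≥ 0.
At the optimum only alfalfa meal, sunflower meal are positive (oat hulls, cottonseed meal, canola meal, fish meal = 0). The phosphorus and calcium requirements are met with equality.
Optimal quantities: alfalfa meal = 1.812 kg, sunflower meal = 1.263 kg.
Objective = 0.33·1.812 + 0.33·1.263 = 1.0148.

$1.01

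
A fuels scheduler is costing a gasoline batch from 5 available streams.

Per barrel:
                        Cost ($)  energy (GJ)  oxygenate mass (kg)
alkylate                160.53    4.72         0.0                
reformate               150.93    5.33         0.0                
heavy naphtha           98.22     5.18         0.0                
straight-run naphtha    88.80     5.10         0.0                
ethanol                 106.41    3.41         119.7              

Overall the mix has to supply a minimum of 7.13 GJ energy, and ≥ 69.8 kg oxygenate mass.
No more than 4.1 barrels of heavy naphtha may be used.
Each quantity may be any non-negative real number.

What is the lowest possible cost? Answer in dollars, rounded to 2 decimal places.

Let x1 = barrels of alkylate, x2 = barrels of reformate, x3 = barrels of heavy naphtha, x4 = barrels of straight-run naphtha, x5 = barrels of ethanol.
min 160.53x1 + 150.93x2 + 98.22x3 + 88.8x4 + 106.41x5 with:
  4.72x1 + 5.33x2 + 5.18x3 + 5.1x4 + 3.41x5 ≥ 7.13   (energy)
  119.7x5 ≥ 69.8   (oxygenate mass)
  x3 ≤ 4.1
  x1, x2, x3, x4, x5 ≥ 0.
At the optimum only straight-run naphtha, ethanol are positive (alkylate, reformate, heavy naphtha = 0). There the energy and oxygenate mass constraints are tight.
That vertex is x4 = 1.0081, x5 = 0.58312.
Objective = 88.8·1.0081 + 106.41·0.58312 = 151.5691.

$151.57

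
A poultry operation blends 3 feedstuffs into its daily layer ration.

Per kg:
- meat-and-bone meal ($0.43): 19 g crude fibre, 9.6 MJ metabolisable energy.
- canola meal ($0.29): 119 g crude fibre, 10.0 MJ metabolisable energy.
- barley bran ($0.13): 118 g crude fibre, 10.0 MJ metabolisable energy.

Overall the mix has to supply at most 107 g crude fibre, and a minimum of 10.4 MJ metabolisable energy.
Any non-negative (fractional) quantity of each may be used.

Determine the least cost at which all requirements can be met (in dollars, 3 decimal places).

This is a linear program. Let x1 = kg of meat-and-bone meal, x2 = kg of canola meal, x3 = kg of barley bran.
Minimize 0.43x1 + 0.29x2 + 0.13x3 s.t.:
  19x1 + 119x2 + 118x3 ≤ 107   (crude fibre)
  9.6x1 + 10x2 + 10x3 ≥ 10.4   (metabolisable energy)
  x1, x2, x3 ≥ 0.
The optimal basis is {meat-and-bone meal, barley bran}; canola meal drops out. Binding constraints: crude fibre and metabolisable energy.
Solving gives x1 = 0.1667, x3 = 0.8799.
Total cost: 0.43·0.1667 + 0.13·0.8799 = 0.18607.

$0.186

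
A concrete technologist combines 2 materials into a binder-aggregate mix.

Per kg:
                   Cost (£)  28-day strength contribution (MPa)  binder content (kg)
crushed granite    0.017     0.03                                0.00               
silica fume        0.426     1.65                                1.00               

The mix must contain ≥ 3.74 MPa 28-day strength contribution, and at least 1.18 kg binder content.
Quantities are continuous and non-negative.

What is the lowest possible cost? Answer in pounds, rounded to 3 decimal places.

£0.966

Set it up as a linear program. Let x1 = kg of crushed granite, x2 = kg of silica fume.
Minimize 0.017x1 + 0.426x2 with:
  0.03x1 + 1.65x2 ≥ 3.74   (28-day strength contribution)
  1x2 ≥ 1.18   (binder content)
  x1, x2 ≥ 0.
The minimum-cost mix takes nothing from crushed granite — only silica fume. Binding constraint: 28-day strength contribution.
That vertex is x2 = 2.267.
Objective = 0.426·2.267 = 0.96574.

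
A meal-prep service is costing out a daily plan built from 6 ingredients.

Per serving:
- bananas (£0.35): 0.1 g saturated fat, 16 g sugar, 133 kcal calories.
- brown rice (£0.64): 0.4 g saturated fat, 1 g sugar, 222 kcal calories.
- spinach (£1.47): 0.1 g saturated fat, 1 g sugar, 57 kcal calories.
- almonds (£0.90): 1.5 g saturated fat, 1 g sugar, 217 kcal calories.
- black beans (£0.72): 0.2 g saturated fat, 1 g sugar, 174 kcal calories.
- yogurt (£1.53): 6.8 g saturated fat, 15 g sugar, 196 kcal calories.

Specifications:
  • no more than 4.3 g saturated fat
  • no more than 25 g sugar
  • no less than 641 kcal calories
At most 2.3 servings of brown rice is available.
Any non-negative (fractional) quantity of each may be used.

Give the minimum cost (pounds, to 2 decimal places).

Let x1 = servings of bananas, x2 = servings of brown rice, x3 = servings of spinach, x4 = servings of almonds, x5 = servings of black beans, x6 = servings of yogurt.
Minimise 0.35x1 + 0.64x2 + 1.47x3 + 0.9x4 + 0.72x5 + 1.53x6 s.t.:
  0.1x1 + 0.4x2 + 0.1x3 + 1.5x4 + 0.2x5 + 6.8x6 ≤ 4.3   (saturated fat)
  16x1 + 1x2 + 1x3 + 1x4 + 1x5 + 15x6 ≤ 25   (sugar)
  133x1 + 222x2 + 57x3 + 217x4 + 174x5 + 196x6 ≥ 641   (calories)
  x2 ≤ 2.3
  x1, x2, x3, x4, x5, x6 ≥ 0.
At the optimum only bananas, brown rice are positive (spinach, almonds, black beans, yogurt = 0). There the sugar and calories constraints are tight.
Solving gives x1 = 1.436, x2 = 2.027.
Hence cost = 0.35·1.436 + 0.64·2.027 = £1.7999.

£1.80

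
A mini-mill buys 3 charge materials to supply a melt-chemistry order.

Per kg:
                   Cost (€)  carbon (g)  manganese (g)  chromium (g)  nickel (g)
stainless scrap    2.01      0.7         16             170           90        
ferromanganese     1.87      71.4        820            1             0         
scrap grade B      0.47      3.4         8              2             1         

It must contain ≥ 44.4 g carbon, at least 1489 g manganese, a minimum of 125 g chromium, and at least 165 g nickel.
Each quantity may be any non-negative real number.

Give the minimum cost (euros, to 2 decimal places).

€7.01

This is a linear program. Let x1 = kg of stainless scrap, x2 = kg of ferromanganese, x3 = kg of scrap grade B.
Minimise 2.01x1 + 1.87x2 + 0.47x3 with:
  0.7x1 + 71.4x2 + 3.4x3 ≥ 44.4   (carbon)
  16x1 + 820x2 + 8x3 ≥ 1489   (manganese)
  170x1 + 1x2 + 2x3 ≥ 125   (chromium)
  90x1 + 1x3 ≥ 165   (nickel)
  x1, x2, x3 ≥ 0.
The minimum-cost mix takes nothing from scrap grade B — only stainless scrap, ferromanganese. Binding constraints: manganese and nickel.
That vertex is x1 = 1.833, x2 = 1.78.
Hence cost = 2.01·1.833 + 1.87·1.78 = €7.0129.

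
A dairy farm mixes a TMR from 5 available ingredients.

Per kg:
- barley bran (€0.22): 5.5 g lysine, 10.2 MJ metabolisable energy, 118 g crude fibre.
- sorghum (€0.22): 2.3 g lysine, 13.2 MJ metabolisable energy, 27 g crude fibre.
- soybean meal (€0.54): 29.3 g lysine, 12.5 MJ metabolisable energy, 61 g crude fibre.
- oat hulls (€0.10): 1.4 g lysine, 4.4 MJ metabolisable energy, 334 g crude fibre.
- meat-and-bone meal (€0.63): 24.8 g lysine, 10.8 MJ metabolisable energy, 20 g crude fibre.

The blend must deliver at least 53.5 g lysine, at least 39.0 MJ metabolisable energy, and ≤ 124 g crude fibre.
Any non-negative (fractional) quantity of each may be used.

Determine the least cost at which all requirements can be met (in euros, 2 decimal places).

€1.31

This is a linear program. Let x1 = kg of barley bran, x2 = kg of sorghum, x3 = kg of soybean meal, x4 = kg of oat hulls, x5 = kg of meat-and-bone meal.
Minimize 0.22x1 + 0.22x2 + 0.54x3 + 0.1x4 + 0.63x5 s.t.:
  5.5x1 + 2.3x2 + 29.3x3 + 1.4x4 + 24.8x5 ≥ 53.5   (lysine)
  10.2x1 + 13.2x2 + 12.5x3 + 4.4x4 + 10.8x5 ≥ 39   (metabolisable energy)
  118x1 + 27x2 + 61x3 + 334x4 + 20x5 ≤ 124   (crude fibre)
  x1, x2, x3, x4, x5 ≥ 0.
The optimal basis is {sorghum, soybean meal, meat-and-bone meal}; barley bran, oat hulls drop out. There the lysine, metabolisable energy, crude fibre constraints are tight.
Optimal quantities: sorghum = 1.314 kg, soybean meal = 1.279 kg, meat-and-bone meal = 0.5241 kg.
Cost = 0.22·1.314 + 0.54·1.279 + 0.63·0.5241 = 1.3099.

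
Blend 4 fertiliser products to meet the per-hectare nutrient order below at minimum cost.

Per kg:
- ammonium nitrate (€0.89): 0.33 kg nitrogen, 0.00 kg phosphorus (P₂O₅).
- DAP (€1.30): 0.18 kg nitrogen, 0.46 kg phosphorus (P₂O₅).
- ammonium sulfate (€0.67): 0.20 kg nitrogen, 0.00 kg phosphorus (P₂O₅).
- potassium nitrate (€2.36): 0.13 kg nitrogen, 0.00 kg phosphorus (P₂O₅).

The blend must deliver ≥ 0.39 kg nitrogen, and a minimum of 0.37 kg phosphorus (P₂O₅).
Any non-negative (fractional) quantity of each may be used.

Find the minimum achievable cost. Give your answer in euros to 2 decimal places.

€1.71

This is a linear program. Let x1 = kg of ammonium nitrate, x2 = kg of DAP, x3 = kg of ammonium sulfate, x4 = kg of potassium nitrate.
min 0.89x1 + 1.3x2 + 0.67x3 + 2.36x4 subject to:
  0.33x1 + 0.18x2 + 0.2x3 + 0.13x4 ≥ 0.39   (nitrogen)
  0.46x2 ≥ 0.37   (phosphorus (P₂O₅))
  x1, x2, x3, x4 ≥ 0.
The minimum-cost mix takes nothing from ammonium sulfate, potassium nitrate — only ammonium nitrate, DAP. Binding constraints: nitrogen and phosphorus (P₂O₅).
So ammonium nitrate = 0.7431 kg, DAP = 0.8043 kg.
Cost = 0.89·0.7431 + 1.3·0.8043 = 1.7069.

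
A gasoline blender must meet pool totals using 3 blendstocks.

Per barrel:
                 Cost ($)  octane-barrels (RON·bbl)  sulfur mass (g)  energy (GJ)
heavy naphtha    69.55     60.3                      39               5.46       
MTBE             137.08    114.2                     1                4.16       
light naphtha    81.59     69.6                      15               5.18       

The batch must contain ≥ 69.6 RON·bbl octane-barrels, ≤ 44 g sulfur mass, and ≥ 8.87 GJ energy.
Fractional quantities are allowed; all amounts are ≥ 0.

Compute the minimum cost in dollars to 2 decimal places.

$126.72

This is a linear program. Let x1 = barrels of heavy naphtha, x2 = barrels of MTBE, x3 = barrels of light naphtha.
Minimize 69.55x1 + 137.08x2 + 81.59x3 s.t.:
  60.3x1 + 114.2x2 + 69.6x3 ≥ 69.6   (octane-barrels)
  39x1 + 1x2 + 15x3 ≤ 44   (sulfur mass)
  5.46x1 + 4.16x2 + 5.18x3 ≥ 8.87   (energy)
  x1, x2, x3 ≥ 0.
The cheapest feasible vertex uses only heavy naphtha, light naphtha; MTBE is not used. Binding constraints: sulfur mass and energy.
Optimal quantities: heavy naphtha = 0.7898 barrels, light naphtha = 0.8799 barrels.
Cost = 69.55·0.7898 + 81.59·0.8799 = 126.7216.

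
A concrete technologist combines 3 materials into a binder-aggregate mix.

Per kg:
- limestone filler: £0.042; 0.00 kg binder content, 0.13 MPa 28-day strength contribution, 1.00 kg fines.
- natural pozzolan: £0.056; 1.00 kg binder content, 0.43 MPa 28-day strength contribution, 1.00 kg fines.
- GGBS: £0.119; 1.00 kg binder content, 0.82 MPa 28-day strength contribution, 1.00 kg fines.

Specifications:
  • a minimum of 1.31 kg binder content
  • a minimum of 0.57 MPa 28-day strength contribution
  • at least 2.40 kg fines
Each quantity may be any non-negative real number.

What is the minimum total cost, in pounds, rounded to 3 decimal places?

£0.119

Set it up as a linear program. Let x1 = kg of limestone filler, x2 = kg of natural pozzolan, x3 = kg of GGBS.
min 0.042x1 + 0.056x2 + 0.119x3 s.t.:
  1x2 + 1x3 ≥ 1.31   (binder content)
  0.13x1 + 0.43x2 + 0.82x3 ≥ 0.57   (28-day strength contribution)
  1x1 + 1x2 + 1x3 ≥ 2.4   (fines)
  x1, x2, x3 ≥ 0.
The optimal basis is {limestone filler, natural pozzolan}; GGBS drops out. There the binder content and fines constraints are tight.
Solving gives x1 = 1.09, x2 = 1.31.
Total cost: 0.042·1.09 + 0.056·1.31 = 0.11914.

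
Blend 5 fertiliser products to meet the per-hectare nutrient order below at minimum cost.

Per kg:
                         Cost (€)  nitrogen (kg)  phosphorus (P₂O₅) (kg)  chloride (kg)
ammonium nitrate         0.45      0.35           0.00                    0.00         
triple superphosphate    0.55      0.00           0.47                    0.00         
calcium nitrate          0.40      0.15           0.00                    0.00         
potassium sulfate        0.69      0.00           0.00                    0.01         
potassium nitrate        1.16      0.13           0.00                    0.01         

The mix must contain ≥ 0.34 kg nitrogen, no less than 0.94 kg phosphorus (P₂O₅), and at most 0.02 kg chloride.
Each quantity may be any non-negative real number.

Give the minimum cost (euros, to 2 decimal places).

€1.54

Let x1 = kg of ammonium nitrate, x2 = kg of triple superphosphate, x3 = kg of calcium nitrate, x4 = kg of potassium sulfate, x5 = kg of potassium nitrate.
min 0.45x1 + 0.55x2 + 0.4x3 + 0.69x4 + 1.16x5 subject to:
  0.35x1 + 0.15x3 + 0.13x5 ≥ 0.34   (nitrogen)
  0.47x2 ≥ 0.94   (phosphorus (P₂O₅))
  0.01x4 + 0.01x5 ≤ 0.02   (chloride)
  x1, x2, x3, x4, x5 ≥ 0.
The minimum-cost mix takes nothing from calcium nitrate, potassium sulfate, potassium nitrate — only ammonium nitrate, triple superphosphate. There the nitrogen and phosphorus (P₂O₅) constraints are tight.
Solving gives x1 = 0.9714, x2 = 2.
Total cost: 0.45·0.9714 + 0.55·2 = 1.5371.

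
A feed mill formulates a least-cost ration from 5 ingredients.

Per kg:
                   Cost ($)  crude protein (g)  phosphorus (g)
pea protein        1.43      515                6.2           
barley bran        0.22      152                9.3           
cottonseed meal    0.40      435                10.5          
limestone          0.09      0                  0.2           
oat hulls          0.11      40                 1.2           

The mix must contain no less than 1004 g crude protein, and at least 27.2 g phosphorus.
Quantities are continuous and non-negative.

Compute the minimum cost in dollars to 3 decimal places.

This is a linear program. Let x1 = kg of pea protein, x2 = kg of barley bran, x3 = kg of cottonseed meal, x4 = kg of limestone, x5 = kg of oat hulls.
Minimize 1.43x1 + 0.22x2 + 0.4x3 + 0.09x4 + 0.11x5 s.t.:
  515x1 + 152x2 + 435x3 + 40x5 ≥ 1004   (crude protein)
  6.2x1 + 9.3x2 + 10.5x3 + 0.2x4 + 1.2x5 ≥ 27.2   (phosphorus)
  x1, x2, x3, x4, x5 ≥ 0.
The minimum-cost mix takes nothing from pea protein, limestone, oat hulls — only barley bran, cottonseed meal. The crude protein and phosphorus requirements are met with equality.
That vertex is x2 = 0.5266, x3 = 2.124.
Objective = 0.22·0.5266 + 0.4·2.124 = 0.96545.

$0.965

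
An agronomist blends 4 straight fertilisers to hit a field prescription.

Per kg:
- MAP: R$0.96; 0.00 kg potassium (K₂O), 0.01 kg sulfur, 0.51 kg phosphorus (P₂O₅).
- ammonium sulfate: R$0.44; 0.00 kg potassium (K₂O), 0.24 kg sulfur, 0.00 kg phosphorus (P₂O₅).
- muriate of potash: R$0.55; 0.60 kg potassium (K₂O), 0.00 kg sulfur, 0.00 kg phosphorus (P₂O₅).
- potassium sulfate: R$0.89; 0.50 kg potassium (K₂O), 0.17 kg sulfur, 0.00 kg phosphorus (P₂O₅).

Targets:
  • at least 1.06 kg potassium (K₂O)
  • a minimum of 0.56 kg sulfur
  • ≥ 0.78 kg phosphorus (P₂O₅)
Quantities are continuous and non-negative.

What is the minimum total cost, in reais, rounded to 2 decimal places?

R$3.44

Let x1 = kg of MAP, x2 = kg of ammonium sulfate, x3 = kg of muriate of potash, x4 = kg of potassium sulfate.
Minimize 0.96x1 + 0.44x2 + 0.55x3 + 0.89x4 with:
  0.6x3 + 0.5x4 ≥ 1.06   (potassium (K₂O))
  0.01x1 + 0.24x2 + 0.17x4 ≥ 0.56   (sulfur)
  0.51x1 ≥ 0.78   (phosphorus (P₂O₅))
  x1, x2, x3, x4 ≥ 0.
At the optimum only MAP, ammonium sulfate, muriate of potash are positive (potassium sulfate = 0). The potassium (K₂O), sulfur, phosphorus (P₂O₅) requirements are met with equality.
Solving gives x1 = 1.529, x2 = 2.27, x3 = 1.767.
Total cost: 0.96·1.529 + 0.44·2.27 + 0.55·1.767 = 3.4385.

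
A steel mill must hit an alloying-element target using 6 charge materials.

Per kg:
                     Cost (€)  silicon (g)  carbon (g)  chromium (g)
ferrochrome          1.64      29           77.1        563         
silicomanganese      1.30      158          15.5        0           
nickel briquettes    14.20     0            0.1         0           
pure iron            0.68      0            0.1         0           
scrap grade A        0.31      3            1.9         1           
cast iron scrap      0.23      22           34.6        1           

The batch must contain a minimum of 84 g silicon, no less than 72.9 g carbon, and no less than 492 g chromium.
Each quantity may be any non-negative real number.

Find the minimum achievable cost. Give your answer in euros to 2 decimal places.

€1.92

Let x1 = kg of ferrochrome, x2 = kg of silicomanganese, x3 = kg of nickel briquettes, x4 = kg of pure iron, x5 = kg of scrap grade A, x6 = kg of cast iron scrap.
Minimize 1.64x1 + 1.3x2 + 14.2x3 + 0.68x4 + 0.31x5 + 0.23x6 subject to:
  29x1 + 158x2 + 3x5 + 22x6 ≥ 84   (silicon)
  77.1x1 + 15.5x2 + 0.1x3 + 0.1x4 + 1.9x5 + 34.6x6 ≥ 72.9   (carbon)
  563x1 + 1x5 + 1x6 ≥ 492   (chromium)
  x1, x2, x3, x4, x5, x6 ≥ 0.
At the optimum only ferrochrome, silicomanganese are positive (nickel briquettes, pure iron, scrap grade A, cast iron scrap = 0). Binding constraints: silicon and chromium.
Optimal quantities: ferrochrome = 0.8739 kg, silicomanganese = 0.3712 kg.
Hence cost = 1.64·0.8739 + 1.3·0.3712 = €1.9158.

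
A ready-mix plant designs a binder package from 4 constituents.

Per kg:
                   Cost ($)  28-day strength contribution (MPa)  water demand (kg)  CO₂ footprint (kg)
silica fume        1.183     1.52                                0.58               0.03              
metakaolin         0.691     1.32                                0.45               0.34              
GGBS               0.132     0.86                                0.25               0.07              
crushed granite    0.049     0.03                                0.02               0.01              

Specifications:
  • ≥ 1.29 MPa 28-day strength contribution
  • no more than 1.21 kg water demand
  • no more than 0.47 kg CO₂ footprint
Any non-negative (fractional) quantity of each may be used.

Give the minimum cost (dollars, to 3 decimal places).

$0.198

Set it up as a linear program. Let x1 = kg of silica fume, x2 = kg of metakaolin, x3 = kg of GGBS, x4 = kg of crushed granite.
Minimize 1.183x1 + 0.691x2 + 0.132x3 + 0.049x4 s.t.:
  1.52x1 + 1.32x2 + 0.86x3 + 0.03x4 ≥ 1.29   (28-day strength contribution)
  0.58x1 + 0.45x2 + 0.25x3 + 0.02x4 ≤ 1.21   (water demand)
  0.03x1 + 0.34x2 + 0.07x3 + 0.01x4 ≤ 0.47   (CO₂ footprint)
  x1, x2, x3, x4 ≥ 0.
The minimum-cost mix takes nothing from silica fume, metakaolin, crushed granite — only GGBS. There the 28-day strength contribution constraint is tight.
So GGBS = 1.5 kg.
Hence cost = 0.132·1.5 = $0.19800.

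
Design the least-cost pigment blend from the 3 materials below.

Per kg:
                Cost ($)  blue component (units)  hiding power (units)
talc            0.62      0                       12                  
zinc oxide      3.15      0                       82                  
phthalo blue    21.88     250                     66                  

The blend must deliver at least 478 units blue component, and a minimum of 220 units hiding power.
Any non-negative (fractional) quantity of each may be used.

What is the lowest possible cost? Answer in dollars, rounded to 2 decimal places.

$45.44

Let x1 = kg of talc, x2 = kg of zinc oxide, x3 = kg of phthalo blue.
min 0.62x1 + 3.15x2 + 21.88x3 with:
  250x3 ≥ 478   (blue component)
  12x1 + 82x2 + 66x3 ≥ 220   (hiding power)
  x1, x2, x3 ≥ 0.
The cheapest feasible vertex uses only zinc oxide, phthalo blue; talc is not used. There the blue component and hiding power constraints are tight.
That vertex is x2 = 1.144, x3 = 1.912.
Total cost: 3.15·1.144 + 21.88·1.912 = 45.4382.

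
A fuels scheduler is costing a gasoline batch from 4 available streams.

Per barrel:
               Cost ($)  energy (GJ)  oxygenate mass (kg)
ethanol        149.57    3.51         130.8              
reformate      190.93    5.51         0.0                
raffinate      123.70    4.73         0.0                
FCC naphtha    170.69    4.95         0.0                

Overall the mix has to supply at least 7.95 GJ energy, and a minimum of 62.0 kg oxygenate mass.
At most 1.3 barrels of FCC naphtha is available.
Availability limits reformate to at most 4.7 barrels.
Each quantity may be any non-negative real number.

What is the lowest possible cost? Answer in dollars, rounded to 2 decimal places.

Set it up as a linear program. Let x1 = barrels of ethanol, x2 = barrels of reformate, x3 = barrels of raffinate, x4 = barrels of FCC naphtha.
min 149.57x1 + 190.93x2 + 123.7x3 + 170.69x4 subject to:
  3.51x1 + 5.51x2 + 4.73x3 + 4.95x4 ≥ 7.95   (energy)
  130.8x1 ≥ 62   (oxygenate mass)
  x4 ≤ 1.3
  x2 ≤ 4.7
  x1, x2, x3, x4 ≥ 0.
The optimal basis is {ethanol, raffinate}; reformate, FCC naphtha drop out. There the energy and oxygenate mass constraints are tight.
That vertex is x1 = 0.474006, x3 = 1.32901.
Objective = 149.57·0.474006 + 123.7·1.32901 = 235.2956.

$235.30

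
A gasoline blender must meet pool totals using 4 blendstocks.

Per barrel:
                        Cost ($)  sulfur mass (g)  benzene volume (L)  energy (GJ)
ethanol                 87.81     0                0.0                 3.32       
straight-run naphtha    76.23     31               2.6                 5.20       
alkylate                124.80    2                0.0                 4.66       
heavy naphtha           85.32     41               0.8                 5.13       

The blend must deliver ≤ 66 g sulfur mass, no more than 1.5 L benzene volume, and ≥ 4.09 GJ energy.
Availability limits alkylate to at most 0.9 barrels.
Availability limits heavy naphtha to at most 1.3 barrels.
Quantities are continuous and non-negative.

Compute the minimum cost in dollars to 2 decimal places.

$63.08

Let x1 = barrels of ethanol, x2 = barrels of straight-run naphtha, x3 = barrels of alkylate, x4 = barrels of heavy naphtha.
Minimise 87.81x1 + 76.23x2 + 124.8x3 + 85.32x4 with:
  31x2 + 2x3 + 41x4 ≤ 66   (sulfur mass)
  2.6x2 + 0.8x4 ≤ 1.5   (benzene volume)
  3.32x1 + 5.2x2 + 4.66x3 + 5.13x4 ≥ 4.09   (energy)
  x3 ≤ 0.9
  x4 ≤ 1.3
  x1, x2, x3, x4 ≥ 0.
The minimum-cost mix takes nothing from ethanol, alkylate — only straight-run naphtha, heavy naphtha. The benzene volume and energy requirements are met with equality.
Solving gives x2 = 0.4819, x4 = 0.3088.
Total cost: 76.23·0.4819 + 85.32·0.3088 = 63.0821.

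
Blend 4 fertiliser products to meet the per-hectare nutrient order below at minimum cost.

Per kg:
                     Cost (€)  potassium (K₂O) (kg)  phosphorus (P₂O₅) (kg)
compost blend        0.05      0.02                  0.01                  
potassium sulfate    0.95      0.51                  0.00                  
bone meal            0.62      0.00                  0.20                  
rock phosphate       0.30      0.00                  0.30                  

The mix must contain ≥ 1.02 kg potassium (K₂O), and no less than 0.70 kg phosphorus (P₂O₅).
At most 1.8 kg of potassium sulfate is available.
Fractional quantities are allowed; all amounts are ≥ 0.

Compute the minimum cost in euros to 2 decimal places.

€2.61

Set it up as a linear program. Let x1 = kg of compost blend, x2 = kg of potassium sulfate, x3 = kg of bone meal, x4 = kg of rock phosphate.
Minimize 0.05x1 + 0.95x2 + 0.62x3 + 0.3x4 s.t.:
  0.02x1 + 0.51x2 ≥ 1.02   (potassium (K₂O))
  0.01x1 + 0.2x3 + 0.3x4 ≥ 0.7   (phosphorus (P₂O₅))
  x2 ≤ 1.8
  x1, x2, x3, x4 ≥ 0.
At the optimum only compost blend, potassium sulfate, rock phosphate are positive (bone meal = 0). The potassium (K₂O), phosphorus (P₂O₅), the potassium sulfate cap requirements are met with equality.
That vertex is x1 = 5.1, x2 = 1.8, x4 = 2.163.
Objective = 0.05·5.1 + 0.95·1.8 + 0.3·2.163 = 2.6139.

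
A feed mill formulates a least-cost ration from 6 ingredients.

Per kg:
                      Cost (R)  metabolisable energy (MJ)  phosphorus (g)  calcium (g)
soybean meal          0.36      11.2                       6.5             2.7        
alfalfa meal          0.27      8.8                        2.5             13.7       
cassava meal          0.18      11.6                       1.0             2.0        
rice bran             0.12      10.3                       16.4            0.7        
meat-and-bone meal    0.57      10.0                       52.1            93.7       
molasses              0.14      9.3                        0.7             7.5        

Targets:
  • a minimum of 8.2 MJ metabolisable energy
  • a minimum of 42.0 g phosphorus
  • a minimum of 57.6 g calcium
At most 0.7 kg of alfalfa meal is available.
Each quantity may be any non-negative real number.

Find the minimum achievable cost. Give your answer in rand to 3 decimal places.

R0.422

Let x1 = kg of soybean meal, x2 = kg of alfalfa meal, x3 = kg of cassava meal, x4 = kg of rice bran, x5 = kg of meat-and-bone meal, x6 = kg of molasses.
Minimise 0.36x1 + 0.27x2 + 0.18x3 + 0.12x4 + 0.57x5 + 0.14x6 subject to:
  11.2x1 + 8.8x2 + 11.6x3 + 10.3x4 + 10x5 + 9.3x6 ≥ 8.2   (metabolisable energy)
  6.5x1 + 2.5x2 + 1x3 + 16.4x4 + 52.1x5 + 0.7x6 ≥ 42   (phosphorus)
  2.7x1 + 13.7x2 + 2x3 + 0.7x4 + 93.7x5 + 7.5x6 ≥ 57.6   (calcium)
  x2 ≤ 0.7
  x1, x2, x3, x4, x5, x6 ≥ 0.
The minimum-cost mix takes nothing from soybean meal, alfalfa meal, cassava meal, molasses — only rice bran, meat-and-bone meal. Binding constraints: phosphorus and calcium.
So rice bran = 0.62287 kg, meat-and-bone meal = 0.61007 kg.
Objective = 0.12·0.62287 + 0.57·0.61007 = 0.42248.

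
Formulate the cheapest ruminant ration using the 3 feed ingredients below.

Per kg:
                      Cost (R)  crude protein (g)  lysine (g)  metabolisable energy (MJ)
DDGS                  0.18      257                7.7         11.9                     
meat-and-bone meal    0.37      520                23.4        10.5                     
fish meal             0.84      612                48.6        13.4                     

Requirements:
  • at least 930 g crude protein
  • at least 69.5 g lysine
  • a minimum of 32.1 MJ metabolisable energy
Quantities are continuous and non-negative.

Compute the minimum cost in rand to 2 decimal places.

Treat it as an LP. Let x1 = kg of DDGS, x2 = kg of meat-and-bone meal, x3 = kg of fish meal.
Minimize 0.18x1 + 0.37x2 + 0.84x3 subject to:
  257x1 + 520x2 + 612x3 ≥ 930   (crude protein)
  7.7x1 + 23.4x2 + 48.6x3 ≥ 69.5   (lysine)
  11.9x1 + 10.5x2 + 13.4x3 ≥ 32.1   (metabolisable energy)
  x1, x2, x3 ≥ 0.
The minimum-cost mix takes nothing from fish meal — only DDGS, meat-and-bone meal. The lysine and metabolisable energy requirements are met with equality.
That vertex is x1 = 0.1082, x2 = 2.934.
Total cost: 0.18·0.1082 + 0.37·2.934 = 1.1051.

R1.11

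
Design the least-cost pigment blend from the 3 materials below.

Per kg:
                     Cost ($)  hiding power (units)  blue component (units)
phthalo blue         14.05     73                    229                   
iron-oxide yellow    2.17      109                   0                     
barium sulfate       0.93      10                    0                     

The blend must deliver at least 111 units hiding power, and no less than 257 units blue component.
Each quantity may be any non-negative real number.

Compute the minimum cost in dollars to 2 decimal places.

$16.35

Let x1 = kg of phthalo blue, x2 = kg of iron-oxide yellow, x3 = kg of barium sulfate.
Minimise 14.05x1 + 2.17x2 + 0.93x3 s.t.:
  73x1 + 109x2 + 10x3 ≥ 111   (hiding power)
  229x1 ≥ 257   (blue component)
  x1, x2, x3 ≥ 0.
The minimum-cost mix takes nothing from barium sulfate — only phthalo blue, iron-oxide yellow. There the hiding power and blue component constraints are tight.
Solving gives x1 = 1.1223, x2 = 0.26674.
Cost = 14.05·1.1223 + 2.17·0.26674 = 16.3471.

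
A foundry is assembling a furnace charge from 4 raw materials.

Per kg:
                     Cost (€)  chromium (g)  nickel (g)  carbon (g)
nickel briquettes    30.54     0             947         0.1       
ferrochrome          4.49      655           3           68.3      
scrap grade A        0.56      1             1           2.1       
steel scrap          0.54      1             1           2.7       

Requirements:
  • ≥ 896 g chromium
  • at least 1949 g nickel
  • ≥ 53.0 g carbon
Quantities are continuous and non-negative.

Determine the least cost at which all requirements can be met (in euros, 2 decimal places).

€68.86

Set it up as a linear program. Let x1 = kg of nickel briquettes, x2 = kg of ferrochrome, x3 = kg of scrap grade A, x4 = kg of steel scrap.
Minimise 30.54x1 + 4.49x2 + 0.56x3 + 0.54x4 with:
  655x2 + 1x3 + 1x4 ≥ 896   (chromium)
  947x1 + 3x2 + 1x3 + 1x4 ≥ 1949   (nickel)
  0.1x1 + 68.3x2 + 2.1x3 + 2.7x4 ≥ 53   (carbon)
  x1, x2, x3, x4 ≥ 0.
The minimum-cost mix takes nothing from scrap grade A, steel scrap — only nickel briquettes, ferrochrome. Binding constraints: chromium and nickel.
Optimal quantities: nickel briquettes = 2.0537 kg, ferrochrome = 1.3679 kg.
Total cost: 30.54·2.0537 + 4.49·1.3679 = 68.8619.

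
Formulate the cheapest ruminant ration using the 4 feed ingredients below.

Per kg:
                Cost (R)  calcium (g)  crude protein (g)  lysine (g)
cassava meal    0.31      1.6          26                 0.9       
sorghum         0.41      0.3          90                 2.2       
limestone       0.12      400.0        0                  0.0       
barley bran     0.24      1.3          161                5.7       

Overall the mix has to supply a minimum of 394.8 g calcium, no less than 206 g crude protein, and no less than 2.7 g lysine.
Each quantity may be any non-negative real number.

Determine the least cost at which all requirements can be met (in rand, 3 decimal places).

Set it up as a linear program. Let x1 = kg of cassava meal, x2 = kg of sorghum, x3 = kg of limestone, x4 = kg of barley bran.
min 0.31x1 + 0.41x2 + 0.12x3 + 0.24x4 with:
  1.6x1 + 0.3x2 + 400x3 + 1.3x4 ≥ 394.8   (calcium)
  26x1 + 90x2 + 161x4 ≥ 206   (crude protein)
  0.9x1 + 2.2x2 + 5.7x4 ≥ 2.7   (lysine)
  x1, x2, x3, x4 ≥ 0.
At the optimum only limestone, barley bran are positive (cassava meal, sorghum = 0). Binding constraints: calcium and crude protein.
That vertex is x3 = 0.9828, x4 = 1.28.
Hence cost = 0.12·0.9828 + 0.24·1.28 = R0.42514.

R0.425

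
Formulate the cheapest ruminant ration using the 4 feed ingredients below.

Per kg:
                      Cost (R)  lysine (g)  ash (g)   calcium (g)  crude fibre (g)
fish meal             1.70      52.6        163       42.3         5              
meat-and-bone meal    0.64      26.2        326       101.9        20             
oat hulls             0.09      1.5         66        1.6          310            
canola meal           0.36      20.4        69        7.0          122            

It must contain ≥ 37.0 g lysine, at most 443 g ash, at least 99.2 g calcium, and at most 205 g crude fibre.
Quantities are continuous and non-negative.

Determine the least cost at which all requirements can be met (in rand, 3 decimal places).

R0.818

Let x1 = kg of fish meal, x2 = kg of meat-and-bone meal, x3 = kg of oat hulls, x4 = kg of canola meal.
Minimise 1.7x1 + 0.64x2 + 0.09x3 + 0.36x4 subject to:
  52.6x1 + 26.2x2 + 1.5x3 + 20.4x4 ≥ 37   (lysine)
  163x1 + 326x2 + 66x3 + 69x4 ≤ 443   (ash)
  42.3x1 + 101.9x2 + 1.6x3 + 7x4 ≥ 99.2   (calcium)
  5x1 + 20x2 + 310x3 + 122x4 ≤ 205   (crude fibre)
  x1, x2, x3, x4 ≥ 0.
The cheapest feasible vertex uses only meat-and-bone meal, canola meal; fish meal, oat hulls are not used. The lysine and calcium requirements are met with equality.
That vertex is x2 = 0.9311, x4 = 0.618.
Total cost: 0.64·0.9311 + 0.36·0.618 = 0.81838.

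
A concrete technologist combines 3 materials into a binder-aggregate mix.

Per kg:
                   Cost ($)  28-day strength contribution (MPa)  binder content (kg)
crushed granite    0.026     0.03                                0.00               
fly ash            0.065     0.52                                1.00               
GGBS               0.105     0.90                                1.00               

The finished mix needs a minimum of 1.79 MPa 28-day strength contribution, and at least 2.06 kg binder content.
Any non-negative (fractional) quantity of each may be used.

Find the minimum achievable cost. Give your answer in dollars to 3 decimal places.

Set it up as a linear program. Let x1 = kg of crushed granite, x2 = kg of fly ash, x3 = kg of GGBS.
min 0.026x1 + 0.065x2 + 0.105x3 s.t.:
  0.03x1 + 0.52x2 + 0.9x3 ≥ 1.79   (28-day strength contribution)
  1x2 + 1x3 ≥ 2.06   (binder content)
  x1, x2, x3 ≥ 0.
The optimal basis is {fly ash, GGBS}; crushed granite drops out. There the 28-day strength contribution and binder content constraints are tight.
Solving gives x2 = 0.1684, x3 = 1.892.
Hence cost = 0.065·0.1684 + 0.105·1.892 = $0.20961.

$0.210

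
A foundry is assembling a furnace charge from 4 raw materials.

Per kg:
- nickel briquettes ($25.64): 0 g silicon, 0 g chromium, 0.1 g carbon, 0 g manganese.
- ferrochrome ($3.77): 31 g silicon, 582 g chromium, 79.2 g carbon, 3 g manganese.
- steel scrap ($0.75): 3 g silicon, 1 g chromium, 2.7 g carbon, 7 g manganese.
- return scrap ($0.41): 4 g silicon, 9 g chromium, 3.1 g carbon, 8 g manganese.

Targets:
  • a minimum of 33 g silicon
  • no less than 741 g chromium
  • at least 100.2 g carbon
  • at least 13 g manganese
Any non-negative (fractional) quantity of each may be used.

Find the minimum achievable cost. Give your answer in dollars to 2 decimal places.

$5.21

This is a linear program. Let x1 = kg of nickel briquettes, x2 = kg of ferrochrome, x3 = kg of steel scrap, x4 = kg of return scrap.
min 25.64x1 + 3.77x2 + 0.75x3 + 0.41x4 with:
  31x2 + 3x3 + 4x4 ≥ 33   (silicon)
  582x2 + 1x3 + 9x4 ≥ 741   (chromium)
  0.1x1 + 79.2x2 + 2.7x3 + 3.1x4 ≥ 100.2   (carbon)
  3x2 + 7x3 + 8x4 ≥ 13   (manganese)
  x1, x2, x3, x4 ≥ 0.
The minimum-cost mix takes nothing from nickel briquettes, steel scrap — only ferrochrome, return scrap. Binding constraints: chromium and manganese.
Solving gives x2 = 1.2553, x4 = 1.1542.
Cost = 3.77·1.2553 + 0.41·1.1542 = 5.2057.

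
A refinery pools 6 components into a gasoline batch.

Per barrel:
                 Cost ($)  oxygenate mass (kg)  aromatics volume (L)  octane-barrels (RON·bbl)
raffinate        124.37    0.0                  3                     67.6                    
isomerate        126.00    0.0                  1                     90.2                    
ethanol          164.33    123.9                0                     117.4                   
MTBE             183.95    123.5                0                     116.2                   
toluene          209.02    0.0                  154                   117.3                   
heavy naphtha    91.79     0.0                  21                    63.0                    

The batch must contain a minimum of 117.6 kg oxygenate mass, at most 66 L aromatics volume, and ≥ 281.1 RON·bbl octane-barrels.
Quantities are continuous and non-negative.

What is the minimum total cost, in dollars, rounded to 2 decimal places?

This is a linear program. Let x1 = barrels of raffinate, x2 = barrels of isomerate, x3 = barrels of ethanol, x4 = barrels of MTBE, x5 = barrels of toluene, x6 = barrels of heavy naphtha.
min 124.37x1 + 126x2 + 164.33x3 + 183.95x4 + 209.02x5 + 91.79x6 subject to:
  123.9x3 + 123.5x4 ≥ 117.6   (oxygenate mass)
  3x1 + 1x2 + 154x5 + 21x6 ≤ 66   (aromatics volume)
  67.6x1 + 90.2x2 + 117.4x3 + 116.2x4 + 117.3x5 + 63x6 ≥ 281.1   (octane-barrels)
  x1, x2, x3, x4, x5, x6 ≥ 0.
The cheapest feasible vertex uses only isomerate, ethanol; raffinate, MTBE, toluene, heavy naphtha are not used. The oxygenate mass and octane-barrels requirements are met with equality.
That vertex is x2 = 1.881, x3 = 0.94915.
Cost = 126·1.881 + 164.33·0.94915 = 392.9798.

$392.98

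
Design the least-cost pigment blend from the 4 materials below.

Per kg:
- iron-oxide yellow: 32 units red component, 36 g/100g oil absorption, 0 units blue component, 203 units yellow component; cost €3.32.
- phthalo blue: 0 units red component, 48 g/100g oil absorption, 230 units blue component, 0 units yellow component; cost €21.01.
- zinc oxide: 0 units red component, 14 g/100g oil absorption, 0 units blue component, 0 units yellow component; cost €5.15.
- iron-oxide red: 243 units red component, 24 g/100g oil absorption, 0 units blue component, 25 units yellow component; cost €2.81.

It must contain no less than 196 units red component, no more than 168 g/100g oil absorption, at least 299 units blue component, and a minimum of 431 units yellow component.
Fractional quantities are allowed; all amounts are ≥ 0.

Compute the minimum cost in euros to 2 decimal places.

This is a linear program. Let x1 = kg of iron-oxide yellow, x2 = kg of phthalo blue, x3 = kg of zinc oxide, x4 = kg of iron-oxide red.
min 3.32x1 + 21.01x2 + 5.15x3 + 2.81x4 with:
  32x1 + 243x4 ≥ 196   (red component)
  36x1 + 48x2 + 14x3 + 24x4 ≤ 168   (oil absorption)
  230x2 ≥ 299   (blue component)
  203x1 + 25x4 ≥ 431   (yellow component)
  x1, x2, x3, x4 ≥ 0.
The minimum-cost mix takes nothing from zinc oxide — only iron-oxide yellow, phthalo blue, iron-oxide red. There the red component, blue component, yellow component constraints are tight.
Optimal quantities: iron-oxide yellow = 2.057 kg, phthalo blue = 1.3 kg, iron-oxide red = 0.5357 kg.
Objective = 3.32·2.057 + 21.01·1.3 + 2.81·0.5357 = 35.6476.

€35.65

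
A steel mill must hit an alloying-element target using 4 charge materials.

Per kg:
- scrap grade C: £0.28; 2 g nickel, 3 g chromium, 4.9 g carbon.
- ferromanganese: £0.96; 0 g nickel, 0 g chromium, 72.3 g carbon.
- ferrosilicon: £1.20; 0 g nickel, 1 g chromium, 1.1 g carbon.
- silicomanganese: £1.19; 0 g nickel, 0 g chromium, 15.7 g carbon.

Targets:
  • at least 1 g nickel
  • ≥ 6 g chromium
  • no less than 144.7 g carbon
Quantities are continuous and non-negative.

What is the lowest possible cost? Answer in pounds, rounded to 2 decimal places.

Treat it as an LP. Let x1 = kg of scrap grade C, x2 = kg of ferromanganese, x3 = kg of ferrosilicon, x4 = kg of silicomanganese.
Minimize 0.28x1 + 0.96x2 + 1.2x3 + 1.19x4 s.t.:
  2x1 ≥ 1   (nickel)
  3x1 + 1x3 ≥ 6   (chromium)
  4.9x1 + 72.3x2 + 1.1x3 + 15.7x4 ≥ 144.7   (carbon)
  x1, x2, x3, x4 ≥ 0.
The minimum-cost mix takes nothing from ferrosilicon, silicomanganese — only scrap grade C, ferromanganese. Binding constraints: chromium and carbon.
So scrap grade C = 2 kg, ferromanganese = 1.866 kg.
Total cost: 0.28·2 + 0.96·1.866 = 2.3514.

£2.35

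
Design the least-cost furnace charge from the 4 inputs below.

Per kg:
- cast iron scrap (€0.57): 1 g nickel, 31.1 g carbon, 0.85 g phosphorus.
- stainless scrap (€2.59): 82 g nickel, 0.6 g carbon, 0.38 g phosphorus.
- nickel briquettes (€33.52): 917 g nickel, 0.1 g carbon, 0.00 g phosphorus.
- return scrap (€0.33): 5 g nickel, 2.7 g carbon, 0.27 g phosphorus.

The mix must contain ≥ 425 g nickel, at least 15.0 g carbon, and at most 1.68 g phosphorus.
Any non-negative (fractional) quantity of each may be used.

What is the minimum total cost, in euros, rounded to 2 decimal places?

€14.33

Treat it as an LP. Let x1 = kg of cast iron scrap, x2 = kg of stainless scrap, x3 = kg of nickel briquettes, x4 = kg of return scrap.
Minimise 0.57x1 + 2.59x2 + 33.52x3 + 0.33x4 subject to:
  1x1 + 82x2 + 917x3 + 5x4 ≥ 425   (nickel)
  31.1x1 + 0.6x2 + 0.1x3 + 2.7x4 ≥ 15   (carbon)
  0.85x1 + 0.38x2 + 0.27x4 ≤ 1.68   (phosphorus)
  x1, x2, x3, x4 ≥ 0.
The optimal basis is {cast iron scrap, stainless scrap, nickel briquettes}; return scrap drops out. The nickel, carbon, phosphorus requirements are met with equality.
Solving gives x1 = 0.4144, x2 = 3.494, x3 = 0.1506.
Total cost: 0.57·0.4144 + 2.59·3.494 + 33.52·0.1506 = 14.3338.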